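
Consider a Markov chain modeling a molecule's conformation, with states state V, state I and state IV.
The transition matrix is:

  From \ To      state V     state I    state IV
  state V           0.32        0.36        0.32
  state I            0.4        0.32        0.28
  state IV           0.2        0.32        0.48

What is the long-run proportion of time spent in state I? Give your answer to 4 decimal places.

Let the stationary distribution be π with π = πP and π_1 + π_2 + π_3 = 1.
π_1 = 0.32·π_1 + 0.4·π_2 + 0.2·π_3
π_2 = 0.36·π_1 + 0.32·π_2 + 0.32·π_3
Solving with the normalization constraint gives π = (0.3028, 0.3321, 0.3651).
So the stationary probability of state I is 0.3321.

0.3321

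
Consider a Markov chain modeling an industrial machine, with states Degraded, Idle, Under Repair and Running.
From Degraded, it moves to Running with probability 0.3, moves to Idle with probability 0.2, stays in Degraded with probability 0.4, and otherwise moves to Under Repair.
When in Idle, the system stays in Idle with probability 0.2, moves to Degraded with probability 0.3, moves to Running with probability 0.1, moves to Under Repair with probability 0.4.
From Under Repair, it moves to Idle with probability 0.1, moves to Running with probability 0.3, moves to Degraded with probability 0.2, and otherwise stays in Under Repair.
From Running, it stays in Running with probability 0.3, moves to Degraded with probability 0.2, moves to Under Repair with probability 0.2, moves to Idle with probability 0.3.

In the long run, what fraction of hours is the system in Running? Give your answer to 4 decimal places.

0.2601

Let the stationary distribution be π with π = πP and π_1 + π_2 + π_3 + π_4 = 1.
π_1 = 0.4·π_1 + 0.3·π_2 + 0.2·π_3 + 0.2·π_4
π_2 = 0.2·π_1 + 0.2·π_2 + 0.1·π_3 + 0.3·π_4
π_3 = 0.1·π_1 + 0.4·π_2 + 0.4·π_3 + 0.2·π_4
Solving with the normalization constraint gives π = (0.2749, 0.1995, 0.2655, 0.2601).
So the stationary probability of Running is 0.2601.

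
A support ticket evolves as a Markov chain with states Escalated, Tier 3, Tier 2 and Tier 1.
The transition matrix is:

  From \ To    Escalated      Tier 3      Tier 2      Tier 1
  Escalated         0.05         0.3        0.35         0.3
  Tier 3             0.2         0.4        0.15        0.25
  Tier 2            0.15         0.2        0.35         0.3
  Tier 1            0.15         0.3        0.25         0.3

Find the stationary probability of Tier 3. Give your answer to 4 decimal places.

Let the stationary distribution be π with π = πP and π_1 + π_2 + π_3 + π_4 = 1.
π_1 = 0.05·π_1 + 0.2·π_2 + 0.15·π_3 + 0.15·π_4
π_2 = 0.3·π_1 + 0.4·π_2 + 0.2·π_3 + 0.3·π_4
π_3 = 0.35·π_1 + 0.15·π_2 + 0.35·π_3 + 0.25·π_4
Solving with the normalization constraint gives π = (0.1502, 0.3044, 0.2606, 0.2848).
So the stationary probability of Tier 3 is 0.3044.

0.3044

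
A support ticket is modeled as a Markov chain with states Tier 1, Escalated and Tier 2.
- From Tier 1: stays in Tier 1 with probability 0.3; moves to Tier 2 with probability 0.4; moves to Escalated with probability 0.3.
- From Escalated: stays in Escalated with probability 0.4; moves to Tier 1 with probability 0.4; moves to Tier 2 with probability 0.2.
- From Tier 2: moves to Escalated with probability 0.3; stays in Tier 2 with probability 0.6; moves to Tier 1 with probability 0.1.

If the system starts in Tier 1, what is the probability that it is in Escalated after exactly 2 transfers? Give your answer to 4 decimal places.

Sum over the intermediate state after 1 transfer:
P = P(Tier 1→Tier 1)·P(Tier 1→Escalated) + P(Tier 1→Escalated)·P(Escalated→Escalated) + P(Tier 1→Tier 2)·P(Tier 2→Escalated)
  = 0.3×0.3 + 0.3×0.4 + 0.4×0.3
  = 0.0900 + 0.1200 + 0.1200 = 0.3300

0.3300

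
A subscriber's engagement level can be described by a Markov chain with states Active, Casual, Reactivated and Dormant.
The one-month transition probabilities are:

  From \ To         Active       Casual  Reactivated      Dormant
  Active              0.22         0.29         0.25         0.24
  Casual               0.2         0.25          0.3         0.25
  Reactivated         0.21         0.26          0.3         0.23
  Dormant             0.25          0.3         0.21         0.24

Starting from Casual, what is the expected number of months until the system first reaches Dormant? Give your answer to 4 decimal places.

Let t(s) be the expected number of months to first reach Dormant from state s, with t(Dormant) = 0. Conditioning on the first month:
t(Active) = 1 + 0.22·t(Active) + 0.29·t(Casual) + 0.25·t(Reactivated)
t(Casual) = 1 + 0.2·t(Active) + 0.25·t(Casual) + 0.3·t(Reactivated)
t(Reactivated) = 1 + 0.21·t(Active) + 0.26·t(Casual) + 0.3·t(Reactivated)
Solving: t(Active) = 4.1678, t(Casual) = 4.1299, t(Reactivated) = 4.2129.
Expected months from Casual to Dormant: 4.1299.

4.1299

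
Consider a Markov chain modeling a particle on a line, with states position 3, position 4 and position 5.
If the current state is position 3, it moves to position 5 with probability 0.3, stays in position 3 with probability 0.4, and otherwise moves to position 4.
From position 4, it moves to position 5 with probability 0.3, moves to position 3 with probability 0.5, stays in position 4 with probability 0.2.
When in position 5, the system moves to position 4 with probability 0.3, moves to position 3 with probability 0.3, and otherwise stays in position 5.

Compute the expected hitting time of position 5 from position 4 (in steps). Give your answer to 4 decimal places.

Let t(s) be the expected number of steps to first reach position 5 from state s, with t(position 5) = 0. Conditioning on the first step:
t(position 3) = 1 + 0.4·t(position 3) + 0.3·t(position 4)
t(position 4) = 1 + 0.5·t(position 3) + 0.2·t(position 4)
Solving: t(position 3) = 3.3333, t(position 4) = 3.3333.
Expected steps from position 4 to position 5: 3.3333.

3.3333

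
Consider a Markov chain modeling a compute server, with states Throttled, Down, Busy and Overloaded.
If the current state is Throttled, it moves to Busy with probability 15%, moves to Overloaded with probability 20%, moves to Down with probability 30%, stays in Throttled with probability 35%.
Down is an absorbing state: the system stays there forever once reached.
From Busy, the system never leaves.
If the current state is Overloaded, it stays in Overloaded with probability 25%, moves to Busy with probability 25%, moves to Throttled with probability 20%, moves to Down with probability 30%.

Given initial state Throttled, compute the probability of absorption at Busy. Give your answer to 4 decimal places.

Let h(s) be the probability of absorption at Busy starting from transient state s. Then h(Busy) = 1 and h(Down) = 0. By first-step analysis:
h(Throttled) = 0.35·h(Throttled) + 0.3·0 + 0.15·1 + 0.2·h(Overloaded)
h(Overloaded) = 0.2·h(Throttled) + 0.3·0 + 0.25·1 + 0.25·h(Overloaded)
Solving: h(Throttled) = 0.3631, h(Overloaded) = 0.4302.
Starting from Throttled, the probability is 0.3631.

0.3631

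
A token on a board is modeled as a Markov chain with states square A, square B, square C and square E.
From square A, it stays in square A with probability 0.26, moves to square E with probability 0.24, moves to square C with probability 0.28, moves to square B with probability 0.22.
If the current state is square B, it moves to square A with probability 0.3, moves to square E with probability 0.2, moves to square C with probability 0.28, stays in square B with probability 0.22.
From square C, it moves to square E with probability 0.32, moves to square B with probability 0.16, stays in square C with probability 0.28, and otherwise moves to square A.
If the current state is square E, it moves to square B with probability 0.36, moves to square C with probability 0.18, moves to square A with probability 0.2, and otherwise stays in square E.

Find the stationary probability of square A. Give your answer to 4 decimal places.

Let the stationary distribution be π with π = πP and π_1 + π_2 + π_3 + π_4 = 1.
π_1 = 0.26·π_1 + 0.3·π_2 + 0.24·π_3 + 0.2·π_4
π_2 = 0.22·π_1 + 0.22·π_2 + 0.16·π_3 + 0.36·π_4
π_3 = 0.28·π_1 + 0.28·π_2 + 0.28·π_3 + 0.18·π_4
Solving with the normalization constraint gives π = (0.2492, 0.2406, 0.2544, 0.2558).
So the stationary probability of square A is 0.2492.

0.2492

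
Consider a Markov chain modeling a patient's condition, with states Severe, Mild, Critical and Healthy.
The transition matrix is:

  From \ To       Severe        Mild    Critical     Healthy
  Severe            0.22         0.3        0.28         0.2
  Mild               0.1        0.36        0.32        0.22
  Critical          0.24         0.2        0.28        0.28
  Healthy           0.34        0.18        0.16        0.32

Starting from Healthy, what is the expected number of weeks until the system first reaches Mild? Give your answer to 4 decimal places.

4.5772

Let t(s) be the expected number of weeks to first reach Mild from state s, with t(Mild) = 0. Conditioning on the first week:
t(Severe) = 1 + 0.22·t(Severe) + 0.28·t(Critical) + 0.2·t(Healthy)
t(Critical) = 1 + 0.24·t(Severe) + 0.28·t(Critical) + 0.28·t(Healthy)
t(Healthy) = 1 + 0.34·t(Severe) + 0.16·t(Critical) + 0.32·t(Healthy)
Solving: t(Severe) = 4.0816, t(Critical) = 4.5294, t(Healthy) = 4.5772.
Expected weeks from Healthy to Mild: 4.5772.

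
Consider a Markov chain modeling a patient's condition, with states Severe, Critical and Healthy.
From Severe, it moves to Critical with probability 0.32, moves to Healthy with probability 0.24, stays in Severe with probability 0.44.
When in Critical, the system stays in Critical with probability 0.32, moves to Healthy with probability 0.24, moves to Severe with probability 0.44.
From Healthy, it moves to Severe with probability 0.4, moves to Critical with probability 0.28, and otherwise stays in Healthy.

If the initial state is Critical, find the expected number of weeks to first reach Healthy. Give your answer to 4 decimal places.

4.1667

Let t(s) be the expected number of weeks to first reach Healthy from state s, with t(Healthy) = 0. Conditioning on the first week:
t(Severe) = 1 + 0.44·t(Severe) + 0.32·t(Critical)
t(Critical) = 1 + 0.44·t(Severe) + 0.32·t(Critical)
Solving: t(Severe) = 4.1667, t(Critical) = 4.1667.
Expected weeks from Critical to Healthy: 4.1667.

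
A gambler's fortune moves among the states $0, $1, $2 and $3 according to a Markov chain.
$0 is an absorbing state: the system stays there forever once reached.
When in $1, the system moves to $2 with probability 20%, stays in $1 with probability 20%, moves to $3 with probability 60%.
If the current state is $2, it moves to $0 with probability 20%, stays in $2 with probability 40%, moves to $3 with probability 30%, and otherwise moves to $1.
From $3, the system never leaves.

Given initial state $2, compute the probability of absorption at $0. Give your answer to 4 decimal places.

Let h(s) be the probability of absorption at $0 starting from transient state s. Then h($0) = 1 and h($3) = 0. By first-step analysis:
h($1) = 0.2·h($1) + 0.2·h($2) + 0.6·0
h($2) = 0.2·1 + 0.1·h($1) + 0.4·h($2) + 0.3·0
Solving: h($1) = 0.0870, h($2) = 0.3478.
Starting from $2, the probability is 0.3478.

0.3478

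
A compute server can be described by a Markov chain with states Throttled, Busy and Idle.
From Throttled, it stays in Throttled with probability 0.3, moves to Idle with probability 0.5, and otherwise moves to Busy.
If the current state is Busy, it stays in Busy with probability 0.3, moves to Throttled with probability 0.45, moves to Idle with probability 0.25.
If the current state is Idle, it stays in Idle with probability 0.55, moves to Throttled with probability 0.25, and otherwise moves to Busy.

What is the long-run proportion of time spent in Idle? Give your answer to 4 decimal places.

0.4678

Let the stationary distribution be π with π = πP and π_1 + π_2 + π_3 = 1.
π_1 = 0.3·π_1 + 0.45·π_2 + 0.25·π_3
π_2 = 0.2·π_1 + 0.3·π_2 + 0.2·π_3
Solving with the normalization constraint gives π = (0.3099, 0.2222, 0.4678).
So the stationary probability of Idle is 0.4678.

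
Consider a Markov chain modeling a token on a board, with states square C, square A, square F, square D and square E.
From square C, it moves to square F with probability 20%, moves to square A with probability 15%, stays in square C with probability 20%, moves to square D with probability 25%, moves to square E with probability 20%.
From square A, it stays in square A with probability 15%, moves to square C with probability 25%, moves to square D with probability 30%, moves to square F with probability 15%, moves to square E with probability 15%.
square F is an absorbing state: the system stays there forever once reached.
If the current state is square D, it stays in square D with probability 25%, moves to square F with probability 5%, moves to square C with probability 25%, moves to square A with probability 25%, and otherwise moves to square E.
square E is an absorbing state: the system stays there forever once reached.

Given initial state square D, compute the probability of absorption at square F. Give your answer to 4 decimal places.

0.3590

Let h(s) be the probability of absorption at square F starting from transient state s. Then h(square F) = 1 and h(square E) = 0. By first-step analysis:
h(square C) = 0.2·h(square C) + 0.15·h(square A) + 0.2·1 + 0.25·h(square D) + 0.2·0
h(square A) = 0.25·h(square C) + 0.15·h(square A) + 0.15·1 + 0.3·h(square D) + 0.15·0
h(square D) = 0.25·h(square C) + 0.25·h(square A) + 0.05·1 + 0.25·h(square D) + 0.2·0
Solving: h(square C) = 0.4435, h(square A) = 0.4336, h(square D) = 0.3590.
Starting from square D, the probability is 0.3590.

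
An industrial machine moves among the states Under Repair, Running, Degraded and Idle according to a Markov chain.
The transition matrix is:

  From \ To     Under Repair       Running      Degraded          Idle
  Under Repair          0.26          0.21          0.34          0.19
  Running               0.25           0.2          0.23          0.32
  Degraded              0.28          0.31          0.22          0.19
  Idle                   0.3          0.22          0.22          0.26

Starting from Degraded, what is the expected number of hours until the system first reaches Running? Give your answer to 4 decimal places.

3.7913

Let t(s) be the expected number of hours to first reach Running from state s, with t(Running) = 0. Conditioning on the first hour:
t(Under Repair) = 1 + 0.26·t(Under Repair) + 0.34·t(Degraded) + 0.19·t(Idle)
t(Degraded) = 1 + 0.28·t(Under Repair) + 0.22·t(Degraded) + 0.19·t(Idle)
t(Idle) = 1 + 0.3·t(Under Repair) + 0.22·t(Degraded) + 0.26·t(Idle)
Solving: t(Under Repair) = 4.1630, t(Degraded) = 3.7913, t(Idle) = 4.1662.
Expected hours from Degraded to Running: 3.7913.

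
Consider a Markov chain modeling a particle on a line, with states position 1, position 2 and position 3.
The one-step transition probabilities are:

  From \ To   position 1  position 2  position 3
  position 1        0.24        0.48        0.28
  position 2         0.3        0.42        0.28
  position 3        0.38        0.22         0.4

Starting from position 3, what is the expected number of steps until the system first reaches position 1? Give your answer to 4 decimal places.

2.7933

Let t(s) be the expected number of steps to first reach position 1 from state s, with t(position 1) = 0. Conditioning on the first step:
t(position 2) = 1 + 0.42·t(position 2) + 0.28·t(position 3)
t(position 3) = 1 + 0.22·t(position 2) + 0.4·t(position 3)
Solving: t(position 2) = 3.0726, t(position 3) = 2.7933.
Expected steps from position 3 to position 1: 2.7933.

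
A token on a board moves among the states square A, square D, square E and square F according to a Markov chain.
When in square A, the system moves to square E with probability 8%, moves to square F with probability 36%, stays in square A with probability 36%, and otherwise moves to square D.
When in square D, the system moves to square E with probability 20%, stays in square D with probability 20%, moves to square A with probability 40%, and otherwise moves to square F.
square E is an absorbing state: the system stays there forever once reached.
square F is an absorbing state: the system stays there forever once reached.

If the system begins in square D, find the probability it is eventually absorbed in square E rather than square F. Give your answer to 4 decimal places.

Let h(s) be the probability of absorption at square E starting from transient state s. Then h(square E) = 1 and h(square F) = 0. By first-step analysis:
h(square A) = 0.36·h(square A) + 0.2·h(square D) + 0.08·1 + 0.36·0
h(square D) = 0.4·h(square A) + 0.2·h(square D) + 0.2·1 + 0.2·0
Solving: h(square A) = 0.2407, h(square D) = 0.3704.
Starting from square D, the probability is 0.3704.

0.3704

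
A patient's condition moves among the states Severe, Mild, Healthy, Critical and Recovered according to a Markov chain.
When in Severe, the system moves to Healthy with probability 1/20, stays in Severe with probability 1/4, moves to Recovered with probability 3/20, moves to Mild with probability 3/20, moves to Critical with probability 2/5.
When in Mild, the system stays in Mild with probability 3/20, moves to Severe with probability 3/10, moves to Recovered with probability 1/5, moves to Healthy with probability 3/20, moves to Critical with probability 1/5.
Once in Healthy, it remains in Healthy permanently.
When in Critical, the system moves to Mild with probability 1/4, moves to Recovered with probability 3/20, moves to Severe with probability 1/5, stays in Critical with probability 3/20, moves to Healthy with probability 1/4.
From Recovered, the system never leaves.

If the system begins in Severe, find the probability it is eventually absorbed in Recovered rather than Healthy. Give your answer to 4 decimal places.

0.5575

Let h(s) be the probability of absorption at Recovered starting from transient state s. Then h(Recovered) = 1 and h(Healthy) = 0. By first-step analysis:
h(Severe) = 0.25·h(Severe) + 0.15·h(Mild) + 0.05·0 + 0.4·h(Critical) + 0.15·1
h(Mild) = 0.3·h(Severe) + 0.15·h(Mild) + 0.15·0 + 0.2·h(Critical) + 0.2·1
h(Critical) = 0.2·h(Severe) + 0.25·h(Mild) + 0.25·0 + 0.15·h(Critical) + 0.15·1
Solving: h(Severe) = 0.5575, h(Mild) = 0.5419, h(Critical) = 0.4670.
Starting from Severe, the probability is 0.5575.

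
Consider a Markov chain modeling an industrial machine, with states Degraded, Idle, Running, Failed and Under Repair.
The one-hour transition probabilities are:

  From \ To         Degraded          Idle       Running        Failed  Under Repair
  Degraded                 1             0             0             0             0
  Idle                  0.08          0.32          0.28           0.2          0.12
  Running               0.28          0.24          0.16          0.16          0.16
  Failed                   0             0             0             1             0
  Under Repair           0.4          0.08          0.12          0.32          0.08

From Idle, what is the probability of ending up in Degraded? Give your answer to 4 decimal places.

Let h(s) be the probability of absorption at Degraded starting from transient state s. Then h(Degraded) = 1 and h(Failed) = 0. By first-step analysis:
h(Idle) = 0.08·1 + 0.32·h(Idle) + 0.28·h(Running) + 0.2·0 + 0.12·h(Under Repair)
h(Running) = 0.28·1 + 0.24·h(Idle) + 0.16·h(Running) + 0.16·0 + 0.16·h(Under Repair)
h(Under Repair) = 0.4·1 + 0.08·h(Idle) + 0.12·h(Running) + 0.32·0 + 0.08·h(Under Repair)
Solving: h(Idle) = 0.4470, h(Running) = 0.5653, h(Under Repair) = 0.5474.
Starting from Idle, the probability is 0.4470.

0.4470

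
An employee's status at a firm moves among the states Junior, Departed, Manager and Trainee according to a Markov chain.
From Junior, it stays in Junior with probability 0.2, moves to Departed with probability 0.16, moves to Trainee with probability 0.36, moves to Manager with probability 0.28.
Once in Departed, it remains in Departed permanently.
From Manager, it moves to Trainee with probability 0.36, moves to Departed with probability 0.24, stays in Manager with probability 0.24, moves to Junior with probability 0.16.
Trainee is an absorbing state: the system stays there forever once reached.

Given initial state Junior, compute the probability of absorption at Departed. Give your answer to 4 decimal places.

0.3352

Let h(s) be the probability of absorption at Departed starting from transient state s. Then h(Departed) = 1 and h(Trainee) = 0. By first-step analysis:
h(Junior) = 0.2·h(Junior) + 0.16·1 + 0.28·h(Manager) + 0.36·0
h(Manager) = 0.16·h(Junior) + 0.24·1 + 0.24·h(Manager) + 0.36·0
Solving: h(Junior) = 0.3352, h(Manager) = 0.3864.
Starting from Junior, the probability is 0.3352.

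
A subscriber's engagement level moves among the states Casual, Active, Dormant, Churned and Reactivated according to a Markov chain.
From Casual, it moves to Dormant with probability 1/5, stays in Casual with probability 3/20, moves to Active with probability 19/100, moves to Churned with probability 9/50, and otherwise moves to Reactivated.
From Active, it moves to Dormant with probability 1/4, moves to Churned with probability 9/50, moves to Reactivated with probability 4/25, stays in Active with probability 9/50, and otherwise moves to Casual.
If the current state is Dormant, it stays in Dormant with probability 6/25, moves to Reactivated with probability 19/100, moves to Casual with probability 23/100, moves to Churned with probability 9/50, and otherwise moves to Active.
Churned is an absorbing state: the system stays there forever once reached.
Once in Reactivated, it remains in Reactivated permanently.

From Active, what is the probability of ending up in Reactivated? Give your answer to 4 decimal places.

0.5170

Let h(s) be the probability of absorption at Reactivated starting from transient state s. Then h(Reactivated) = 1 and h(Churned) = 0. By first-step analysis:
h(Casual) = 0.15·h(Casual) + 0.19·h(Active) + 0.2·h(Dormant) + 0.18·0 + 0.28·1
h(Active) = 0.23·h(Casual) + 0.18·h(Active) + 0.25·h(Dormant) + 0.18·0 + 0.16·1
h(Dormant) = 0.23·h(Casual) + 0.16·h(Active) + 0.24·h(Dormant) + 0.18·0 + 0.19·1
Solving: h(Casual) = 0.5700, h(Active) = 0.5170, h(Dormant) = 0.5313.
Starting from Active, the probability is 0.5170.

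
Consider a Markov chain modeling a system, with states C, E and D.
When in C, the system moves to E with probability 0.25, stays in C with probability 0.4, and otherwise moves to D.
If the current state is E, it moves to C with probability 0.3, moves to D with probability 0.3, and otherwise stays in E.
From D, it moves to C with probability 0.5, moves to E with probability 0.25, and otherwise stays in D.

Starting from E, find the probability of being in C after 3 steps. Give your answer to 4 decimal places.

Propagate the distribution vector 3 steps from E.
After 0 steps: (0.0000, 1.0000, 0.0000)
After 1 step: (0.3000, 0.4000, 0.3000)
After 2 steps: (0.3900, 0.3100, 0.3000)
After 3 steps: (0.3990, 0.2965, 0.3045)
P(in C after 3 steps) = 0.3990

0.3990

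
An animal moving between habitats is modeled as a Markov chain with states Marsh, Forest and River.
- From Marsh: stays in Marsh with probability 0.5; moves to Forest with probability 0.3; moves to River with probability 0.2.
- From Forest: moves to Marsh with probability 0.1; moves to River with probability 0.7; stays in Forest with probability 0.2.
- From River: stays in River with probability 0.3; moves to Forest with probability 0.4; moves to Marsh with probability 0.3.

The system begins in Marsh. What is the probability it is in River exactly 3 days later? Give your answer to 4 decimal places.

Propagate the distribution vector 3 days from Marsh.
After 0 days: (1.0000, 0.0000, 0.0000)
After 1 day: (0.5000, 0.3000, 0.2000)
After 2 days: (0.3400, 0.2900, 0.3700)
After 3 days: (0.3100, 0.3080, 0.3820)
P(in River after 3 days) = 0.3820

0.3820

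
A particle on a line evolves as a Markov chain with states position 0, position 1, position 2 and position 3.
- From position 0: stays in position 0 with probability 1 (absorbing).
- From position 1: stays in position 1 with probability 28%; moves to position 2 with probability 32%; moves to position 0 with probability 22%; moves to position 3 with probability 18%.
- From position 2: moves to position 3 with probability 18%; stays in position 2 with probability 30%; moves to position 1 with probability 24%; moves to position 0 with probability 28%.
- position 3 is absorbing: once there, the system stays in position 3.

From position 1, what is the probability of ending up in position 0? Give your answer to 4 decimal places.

Let h(s) be the probability of absorption at position 0 starting from transient state s. Then h(position 0) = 1 and h(position 3) = 0. By first-step analysis:
h(position 1) = 0.22·1 + 0.28·h(position 1) + 0.32·h(position 2) + 0.18·0
h(position 2) = 0.28·1 + 0.24·h(position 1) + 0.3·h(position 2) + 0.18·0
Solving: h(position 1) = 0.5702, h(position 2) = 0.5955.
Starting from position 1, the probability is 0.5702.

0.5702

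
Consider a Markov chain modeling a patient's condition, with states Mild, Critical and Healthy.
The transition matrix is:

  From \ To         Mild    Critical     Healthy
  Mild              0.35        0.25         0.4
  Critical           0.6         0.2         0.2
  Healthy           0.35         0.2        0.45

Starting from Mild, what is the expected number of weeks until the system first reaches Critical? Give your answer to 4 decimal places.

Let t(s) be the expected number of weeks to first reach Critical from state s, with t(Critical) = 0. Conditioning on the first week:
t(Mild) = 1 + 0.35·t(Mild) + 0.4·t(Healthy)
t(Healthy) = 1 + 0.35·t(Mild) + 0.45·t(Healthy)
Solving: t(Mild) = 4.3678, t(Healthy) = 4.5977.
Expected weeks from Mild to Critical: 4.3678.

4.3678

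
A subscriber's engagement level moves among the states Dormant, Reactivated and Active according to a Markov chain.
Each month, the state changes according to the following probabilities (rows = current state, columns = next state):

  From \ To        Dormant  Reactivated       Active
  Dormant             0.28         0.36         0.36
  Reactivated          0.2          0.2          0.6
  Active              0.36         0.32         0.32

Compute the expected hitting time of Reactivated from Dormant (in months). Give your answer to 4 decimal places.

Let t(s) be the expected number of months to first reach Reactivated from state s, with t(Reactivated) = 0. Conditioning on the first month:
t(Dormant) = 1 + 0.28·t(Dormant) + 0.36·t(Active)
t(Active) = 1 + 0.36·t(Dormant) + 0.32·t(Active)
Solving: t(Dormant) = 2.8889, t(Active) = 3.0000.
Expected months from Dormant to Reactivated: 2.8889.

2.8889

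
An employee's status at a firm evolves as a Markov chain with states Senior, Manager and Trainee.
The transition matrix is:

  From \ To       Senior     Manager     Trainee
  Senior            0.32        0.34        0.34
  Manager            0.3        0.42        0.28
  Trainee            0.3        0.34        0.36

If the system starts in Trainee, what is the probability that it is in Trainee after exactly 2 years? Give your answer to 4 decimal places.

Sum over the intermediate state after 1 year:
P = P(Trainee→Senior)·P(Senior→Trainee) + P(Trainee→Manager)·P(Manager→Trainee) + P(Trainee→Trainee)·P(Trainee→Trainee)
  = 0.3×0.34 + 0.34×0.28 + 0.36×0.36
  = 0.1020 + 0.0952 + 0.1296 = 0.3268

0.3268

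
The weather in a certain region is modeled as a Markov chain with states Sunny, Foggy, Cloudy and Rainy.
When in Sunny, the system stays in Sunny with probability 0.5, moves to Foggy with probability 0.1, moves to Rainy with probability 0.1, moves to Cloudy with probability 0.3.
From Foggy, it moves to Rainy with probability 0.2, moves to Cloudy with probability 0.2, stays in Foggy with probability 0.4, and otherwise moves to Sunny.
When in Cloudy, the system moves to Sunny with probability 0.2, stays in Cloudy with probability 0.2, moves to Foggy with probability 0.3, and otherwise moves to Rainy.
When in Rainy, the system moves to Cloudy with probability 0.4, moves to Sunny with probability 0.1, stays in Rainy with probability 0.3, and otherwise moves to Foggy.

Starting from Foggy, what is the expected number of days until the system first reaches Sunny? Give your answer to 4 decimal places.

Let t(s) be the expected number of days to first reach Sunny from state s, with t(Sunny) = 0. Conditioning on the first day:
t(Foggy) = 1 + 0.4·t(Foggy) + 0.2·t(Cloudy) + 0.2·t(Rainy)
t(Cloudy) = 1 + 0.3·t(Foggy) + 0.2·t(Cloudy) + 0.3·t(Rainy)
t(Rainy) = 1 + 0.2·t(Foggy) + 0.4·t(Cloudy) + 0.3·t(Rainy)
Solving: t(Foggy) = 5.7143, t(Cloudy) = 5.7792, t(Rainy) = 6.3636.
Expected days from Foggy to Sunny: 5.7143.

5.7143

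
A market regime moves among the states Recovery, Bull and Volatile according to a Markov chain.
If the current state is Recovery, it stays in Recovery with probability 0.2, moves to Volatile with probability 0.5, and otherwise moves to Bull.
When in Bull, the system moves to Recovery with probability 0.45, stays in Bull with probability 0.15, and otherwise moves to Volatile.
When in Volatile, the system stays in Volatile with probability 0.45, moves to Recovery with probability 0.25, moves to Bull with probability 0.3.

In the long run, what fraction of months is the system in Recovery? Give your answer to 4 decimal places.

0.2878

Let the stationary distribution be π with π = πP and π_1 + π_2 + π_3 = 1.
π_1 = 0.2·π_1 + 0.45·π_2 + 0.25·π_3
π_2 = 0.3·π_1 + 0.15·π_2 + 0.3·π_3
Solving with the normalization constraint gives π = (0.2878, 0.2609, 0.4513).
So the stationary probability of Recovery is 0.2878.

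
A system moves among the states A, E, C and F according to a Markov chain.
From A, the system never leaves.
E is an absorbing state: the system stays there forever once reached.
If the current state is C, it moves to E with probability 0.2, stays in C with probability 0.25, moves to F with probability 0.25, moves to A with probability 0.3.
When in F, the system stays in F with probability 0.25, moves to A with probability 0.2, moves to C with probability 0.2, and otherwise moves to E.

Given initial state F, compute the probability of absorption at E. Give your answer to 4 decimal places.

0.5902

Let h(s) be the probability of absorption at E starting from transient state s. Then h(E) = 1 and h(A) = 0. By first-step analysis:
h(C) = 0.3·0 + 0.2·1 + 0.25·h(C) + 0.25·h(F)
h(F) = 0.2·0 + 0.35·1 + 0.2·h(C) + 0.25·h(F)
Solving: h(C) = 0.4634, h(F) = 0.5902.
Starting from F, the probability is 0.5902.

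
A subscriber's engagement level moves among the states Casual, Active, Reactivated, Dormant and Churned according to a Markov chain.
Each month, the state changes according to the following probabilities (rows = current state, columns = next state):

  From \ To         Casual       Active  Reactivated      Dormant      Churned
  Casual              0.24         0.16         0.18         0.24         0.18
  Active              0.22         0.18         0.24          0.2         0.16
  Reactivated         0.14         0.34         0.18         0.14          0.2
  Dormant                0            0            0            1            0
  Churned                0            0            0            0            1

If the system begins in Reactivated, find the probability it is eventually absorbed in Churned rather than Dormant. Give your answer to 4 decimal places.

0.5166

Let h(s) be the probability of absorption at Churned starting from transient state s. Then h(Churned) = 1 and h(Dormant) = 0. By first-step analysis:
h(Casual) = 0.24·h(Casual) + 0.16·h(Active) + 0.18·h(Reactivated) + 0.24·0 + 0.18·1
h(Active) = 0.22·h(Casual) + 0.18·h(Active) + 0.24·h(Reactivated) + 0.2·0 + 0.16·1
h(Reactivated) = 0.14·h(Casual) + 0.34·h(Active) + 0.18·h(Reactivated) + 0.14·0 + 0.2·1
Solving: h(Casual) = 0.4580, h(Active) = 0.4692, h(Reactivated) = 0.5166.
Starting from Reactivated, the probability is 0.5166.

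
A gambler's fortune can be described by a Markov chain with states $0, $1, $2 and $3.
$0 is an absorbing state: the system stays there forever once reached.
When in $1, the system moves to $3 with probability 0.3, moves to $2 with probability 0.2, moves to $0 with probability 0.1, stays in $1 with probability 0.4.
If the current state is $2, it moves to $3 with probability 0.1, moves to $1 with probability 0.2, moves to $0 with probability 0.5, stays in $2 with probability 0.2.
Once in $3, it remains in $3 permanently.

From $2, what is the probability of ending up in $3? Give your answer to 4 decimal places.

Let h(s) be the probability of absorption at $3 starting from transient state s. Then h($3) = 1 and h($0) = 0. By first-step analysis:
h($1) = 0.1·0 + 0.4·h($1) + 0.2·h($2) + 0.3·1
h($2) = 0.5·0 + 0.2·h($1) + 0.2·h($2) + 0.1·1
Solving: h($1) = 0.5909, h($2) = 0.2727.
Starting from $2, the probability is 0.2727.

0.2727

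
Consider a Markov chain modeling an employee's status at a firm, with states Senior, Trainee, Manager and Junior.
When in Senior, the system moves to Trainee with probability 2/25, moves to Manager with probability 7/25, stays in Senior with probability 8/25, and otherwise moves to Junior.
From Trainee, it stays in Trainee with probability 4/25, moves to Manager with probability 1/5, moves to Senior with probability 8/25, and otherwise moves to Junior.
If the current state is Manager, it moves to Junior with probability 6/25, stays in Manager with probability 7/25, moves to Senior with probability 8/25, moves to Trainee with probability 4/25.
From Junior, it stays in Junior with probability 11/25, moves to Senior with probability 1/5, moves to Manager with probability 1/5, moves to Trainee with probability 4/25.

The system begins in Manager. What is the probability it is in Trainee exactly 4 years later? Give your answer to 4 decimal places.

0.1375

Propagate the distribution vector 4 years from Manager.
After 0 years: (0.0000, 0.0000, 1.0000, 0.0000)
After 1 year: (0.3200, 0.1600, 0.2800, 0.2400)
After 2 years: (0.2912, 0.1344, 0.2480, 0.3264)
After 3 years: (0.2808, 0.1367, 0.2431, 0.3393)
After 4 years: (0.2793, 0.1375, 0.2419, 0.3413)
P(in Trainee after 4 years) = 0.1375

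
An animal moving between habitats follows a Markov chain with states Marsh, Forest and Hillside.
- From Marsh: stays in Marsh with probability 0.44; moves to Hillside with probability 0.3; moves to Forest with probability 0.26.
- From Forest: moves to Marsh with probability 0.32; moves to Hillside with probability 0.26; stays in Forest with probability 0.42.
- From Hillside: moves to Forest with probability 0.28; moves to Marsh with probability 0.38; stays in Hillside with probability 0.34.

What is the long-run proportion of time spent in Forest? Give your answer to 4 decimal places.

0.3167

Let the stationary distribution be π with π = πP and π_1 + π_2 + π_3 = 1.
π_1 = 0.44·π_1 + 0.32·π_2 + 0.38·π_3
π_2 = 0.26·π_1 + 0.42·π_2 + 0.28·π_3
Solving with the normalization constraint gives π = (0.3840, 0.3167, 0.2993).
So the stationary probability of Forest is 0.3167.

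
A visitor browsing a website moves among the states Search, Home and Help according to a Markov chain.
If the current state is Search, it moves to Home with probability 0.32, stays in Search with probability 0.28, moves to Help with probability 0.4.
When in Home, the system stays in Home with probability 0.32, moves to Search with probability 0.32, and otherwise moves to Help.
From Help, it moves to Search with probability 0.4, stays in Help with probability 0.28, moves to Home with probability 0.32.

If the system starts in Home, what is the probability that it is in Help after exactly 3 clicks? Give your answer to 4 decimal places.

0.3459

Propagate the distribution vector 3 clicks from Home.
After 0 clicks: (0.0000, 1.0000, 0.0000)
After 1 click: (0.3200, 0.3200, 0.3600)
After 2 clicks: (0.3360, 0.3200, 0.3440)
After 3 clicks: (0.3341, 0.3200, 0.3459)
P(in Help after 3 clicks) = 0.3459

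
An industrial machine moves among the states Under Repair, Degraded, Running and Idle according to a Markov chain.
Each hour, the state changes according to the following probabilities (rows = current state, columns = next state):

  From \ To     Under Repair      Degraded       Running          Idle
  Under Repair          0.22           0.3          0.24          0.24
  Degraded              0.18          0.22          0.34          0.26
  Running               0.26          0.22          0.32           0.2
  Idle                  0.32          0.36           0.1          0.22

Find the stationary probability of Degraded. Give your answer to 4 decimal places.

Let the stationary distribution be π with π = πP and π_1 + π_2 + π_3 + π_4 = 1.
π_1 = 0.22·π_1 + 0.18·π_2 + 0.26·π_3 + 0.32·π_4
π_2 = 0.3·π_1 + 0.22·π_2 + 0.22·π_3 + 0.36·π_4
π_3 = 0.24·π_1 + 0.34·π_2 + 0.32·π_3 + 0.1·π_4
Solving with the normalization constraint gives π = (0.2424, 0.2717, 0.2553, 0.2306).
So the stationary probability of Degraded is 0.2717.

0.2717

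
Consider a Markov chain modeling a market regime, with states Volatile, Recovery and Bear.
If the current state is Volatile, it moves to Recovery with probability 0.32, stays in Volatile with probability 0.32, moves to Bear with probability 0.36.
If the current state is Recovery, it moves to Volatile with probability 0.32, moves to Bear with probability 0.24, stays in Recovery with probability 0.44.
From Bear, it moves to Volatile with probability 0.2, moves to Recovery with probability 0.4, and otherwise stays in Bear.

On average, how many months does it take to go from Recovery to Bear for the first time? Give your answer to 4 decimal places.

Let t(s) be the expected number of months to first reach Bear from state s, with t(Bear) = 0. Conditioning on the first month:
t(Volatile) = 1 + 0.32·t(Volatile) + 0.32·t(Recovery)
t(Recovery) = 1 + 0.32·t(Volatile) + 0.44·t(Recovery)
Solving: t(Volatile) = 3.1609, t(Recovery) = 3.5920.
Expected months from Recovery to Bear: 3.5920.

3.5920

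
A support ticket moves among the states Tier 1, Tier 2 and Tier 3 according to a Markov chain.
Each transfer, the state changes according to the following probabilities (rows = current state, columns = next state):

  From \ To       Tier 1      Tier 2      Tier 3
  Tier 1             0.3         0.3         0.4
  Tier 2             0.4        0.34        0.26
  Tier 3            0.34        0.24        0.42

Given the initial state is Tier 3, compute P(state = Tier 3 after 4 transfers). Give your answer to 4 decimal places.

Propagate the distribution vector 4 transfers from Tier 3.
After 0 transfers: (0.0000, 0.0000, 1.0000)
After 1 transfer: (0.3400, 0.2400, 0.4200)
After 2 transfers: (0.3408, 0.2844, 0.3748)
After 3 transfers: (0.3434, 0.2889, 0.3677)
After 4 transfers: (0.3436, 0.2895, 0.3669)
P(in Tier 3 after 4 transfers) = 0.3669

0.3669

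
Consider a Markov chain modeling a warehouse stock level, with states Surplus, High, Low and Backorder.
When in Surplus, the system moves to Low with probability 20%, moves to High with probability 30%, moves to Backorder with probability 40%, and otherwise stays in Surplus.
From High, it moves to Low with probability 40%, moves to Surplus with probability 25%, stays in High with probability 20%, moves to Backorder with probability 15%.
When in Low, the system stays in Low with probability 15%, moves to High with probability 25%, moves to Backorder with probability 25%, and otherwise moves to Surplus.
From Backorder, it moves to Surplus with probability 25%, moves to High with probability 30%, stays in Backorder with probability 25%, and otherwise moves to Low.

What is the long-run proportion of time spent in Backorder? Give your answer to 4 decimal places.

0.2596

Let the stationary distribution be π with π = πP and π_1 + π_2 + π_3 + π_4 = 1.
π_1 = 0.1·π_1 + 0.25·π_2 + 0.35·π_3 + 0.25·π_4
π_2 = 0.3·π_1 + 0.2·π_2 + 0.25·π_3 + 0.3·π_4
π_3 = 0.2·π_1 + 0.4·π_2 + 0.15·π_3 + 0.2·π_4
Solving with the normalization constraint gives π = (0.2383, 0.2618, 0.2403, 0.2596).
So the stationary probability of Backorder is 0.2596.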